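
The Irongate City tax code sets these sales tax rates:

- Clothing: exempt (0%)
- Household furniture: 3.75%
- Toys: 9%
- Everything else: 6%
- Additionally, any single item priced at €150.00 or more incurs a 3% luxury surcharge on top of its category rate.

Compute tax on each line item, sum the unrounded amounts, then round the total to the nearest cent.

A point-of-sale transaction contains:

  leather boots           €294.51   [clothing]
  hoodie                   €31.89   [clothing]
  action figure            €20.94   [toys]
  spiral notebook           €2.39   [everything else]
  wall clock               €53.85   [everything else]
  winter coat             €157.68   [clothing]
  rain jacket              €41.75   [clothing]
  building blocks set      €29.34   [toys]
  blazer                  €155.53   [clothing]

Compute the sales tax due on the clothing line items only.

€18.23

Leather boots €294.51: clothing → 0% + 3% surcharge = 3% → €8.8353
Hoodie €31.89: clothing → 0% → €0.00
Winter coat €157.68: clothing → 0% + 3% surcharge = 3% → €4.7304
Rain jacket €41.75: clothing → 0% → €0.00
Blazer €155.53: clothing → 0% + 3% surcharge = 3% → €4.6659
Tax on clothing: unrounded sum = €18.2316 → €18.23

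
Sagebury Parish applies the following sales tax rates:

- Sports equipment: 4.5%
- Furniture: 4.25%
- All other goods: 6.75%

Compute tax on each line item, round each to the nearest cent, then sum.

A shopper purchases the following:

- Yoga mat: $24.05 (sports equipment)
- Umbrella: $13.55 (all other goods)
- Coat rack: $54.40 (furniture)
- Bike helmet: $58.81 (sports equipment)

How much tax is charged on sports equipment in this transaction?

Yoga mat $24.05: sports equipment → 4.5% → $1.08
Bike helmet $58.81: sports equipment → 4.5% → $2.65
Tax on sports equipment = $1.08 + $2.65 = $3.73

$3.73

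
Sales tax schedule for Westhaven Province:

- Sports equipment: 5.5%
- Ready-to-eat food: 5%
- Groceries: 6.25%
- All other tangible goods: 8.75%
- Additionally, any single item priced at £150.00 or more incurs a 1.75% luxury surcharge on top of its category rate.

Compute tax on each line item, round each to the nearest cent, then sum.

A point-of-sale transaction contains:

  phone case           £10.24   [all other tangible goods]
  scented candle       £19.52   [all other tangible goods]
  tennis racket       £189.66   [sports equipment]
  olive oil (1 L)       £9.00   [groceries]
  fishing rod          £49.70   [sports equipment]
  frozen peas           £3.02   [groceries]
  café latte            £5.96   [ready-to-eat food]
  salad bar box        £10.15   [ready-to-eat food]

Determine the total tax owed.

Phone case £10.24: all other tangible goods → 8.75% → £0.90
Scented candle £19.52: all other tangible goods → 8.75% → £1.71
Tennis racket £189.66: sports equipment → 5.5% + 1.75% surcharge = 7.25% → £13.75
Olive oil (1 L) £9.00: groceries → 6.25% → £0.56
Fishing rod £49.70: sports equipment → 5.5% → £2.73
Frozen peas £3.02: groceries → 6.25% → £0.19
Café latte £5.96: ready-to-eat food → 5% → £0.30
Salad bar box £10.15: ready-to-eat food → 5% → £0.51
Total tax = £0.90 + £1.71 + £13.75 + £0.56 + £2.73 + £0.19 + £0.30 + £0.51 = £20.65

£20.65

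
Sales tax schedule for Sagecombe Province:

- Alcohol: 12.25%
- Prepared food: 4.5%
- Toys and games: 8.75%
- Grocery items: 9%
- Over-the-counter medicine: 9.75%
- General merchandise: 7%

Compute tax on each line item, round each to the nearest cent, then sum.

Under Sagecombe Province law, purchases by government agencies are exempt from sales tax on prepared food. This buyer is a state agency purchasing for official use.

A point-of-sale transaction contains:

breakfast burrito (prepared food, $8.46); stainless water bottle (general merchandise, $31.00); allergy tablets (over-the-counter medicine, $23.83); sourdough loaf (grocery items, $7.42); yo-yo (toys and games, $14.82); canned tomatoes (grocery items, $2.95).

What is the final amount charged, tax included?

Breakfast burrito $8.46: prepared food, buyer-exempt → 0% → $0.00
Stainless water bottle $31.00: general merchandise → 7% → $2.17
Allergy tablets $23.83: over-the-counter medicine → 9.75% → $2.32
Sourdough loaf $7.42: grocery items → 9% → $0.67
Yo-yo $14.82: toys and games → 8.75% → $1.30
Canned tomatoes $2.95: grocery items → 9% → $0.27
Subtotal = $88.48; tax = $6.73; total due = $95.21

$95.21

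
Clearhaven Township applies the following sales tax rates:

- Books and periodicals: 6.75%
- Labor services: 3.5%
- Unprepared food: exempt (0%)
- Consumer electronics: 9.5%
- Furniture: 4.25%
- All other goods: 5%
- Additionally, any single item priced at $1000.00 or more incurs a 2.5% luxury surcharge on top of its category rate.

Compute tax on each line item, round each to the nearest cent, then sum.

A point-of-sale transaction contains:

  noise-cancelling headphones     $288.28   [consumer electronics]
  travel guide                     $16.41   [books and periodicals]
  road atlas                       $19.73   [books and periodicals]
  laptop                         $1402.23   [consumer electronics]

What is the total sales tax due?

$198.10

Noise-cancelling headphones $288.28: consumer electronics → 9.5% → $27.39
Travel guide $16.41: books and periodicals → 6.75% → $1.11
Road atlas $19.73: books and periodicals → 6.75% → $1.33
Laptop $1402.23: consumer electronics → 9.5% + 2.5% surcharge = 12% → $168.27
Total tax = $27.39 + $1.11 + $1.33 + $168.27 = $198.10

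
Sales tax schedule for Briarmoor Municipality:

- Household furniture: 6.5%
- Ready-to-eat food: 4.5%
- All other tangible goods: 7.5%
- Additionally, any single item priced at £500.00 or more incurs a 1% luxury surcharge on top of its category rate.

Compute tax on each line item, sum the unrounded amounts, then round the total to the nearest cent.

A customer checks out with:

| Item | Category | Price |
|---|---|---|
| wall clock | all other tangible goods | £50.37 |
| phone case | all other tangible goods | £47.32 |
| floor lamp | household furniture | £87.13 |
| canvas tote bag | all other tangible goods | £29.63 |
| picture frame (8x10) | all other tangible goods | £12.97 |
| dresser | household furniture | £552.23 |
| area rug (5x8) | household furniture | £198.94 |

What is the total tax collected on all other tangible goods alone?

Wall clock £50.37: all other tangible goods → 7.5% → £3.77775
Phone case £47.32: all other tangible goods → 7.5% → £3.549
Canvas tote bag £29.63: all other tangible goods → 7.5% → £2.22225
Picture frame (8x10) £12.97: all other tangible goods → 7.5% → £0.97275
Tax on all other tangible goods: unrounded sum = £10.52175 → £10.52

£10.52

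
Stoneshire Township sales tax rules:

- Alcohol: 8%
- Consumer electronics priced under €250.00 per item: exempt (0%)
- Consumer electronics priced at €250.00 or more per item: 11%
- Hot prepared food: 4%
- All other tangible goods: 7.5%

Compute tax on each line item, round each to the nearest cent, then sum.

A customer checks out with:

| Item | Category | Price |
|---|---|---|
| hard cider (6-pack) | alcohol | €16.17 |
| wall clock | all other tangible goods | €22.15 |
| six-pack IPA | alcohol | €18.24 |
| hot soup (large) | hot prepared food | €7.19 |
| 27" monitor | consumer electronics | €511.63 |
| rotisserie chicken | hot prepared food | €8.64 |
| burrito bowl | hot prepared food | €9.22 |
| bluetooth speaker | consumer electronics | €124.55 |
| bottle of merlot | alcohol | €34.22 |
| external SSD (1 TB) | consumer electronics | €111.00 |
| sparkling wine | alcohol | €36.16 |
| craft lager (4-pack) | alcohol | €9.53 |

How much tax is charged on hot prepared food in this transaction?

Hot soup (large) €7.19: hot prepared food → 4% → €0.29
Rotisserie chicken €8.64: hot prepared food → 4% → €0.35
Burrito bowl €9.22: hot prepared food → 4% → €0.37
Tax on hot prepared food = €0.29 + €0.35 + €0.37 = €1.01

€1.01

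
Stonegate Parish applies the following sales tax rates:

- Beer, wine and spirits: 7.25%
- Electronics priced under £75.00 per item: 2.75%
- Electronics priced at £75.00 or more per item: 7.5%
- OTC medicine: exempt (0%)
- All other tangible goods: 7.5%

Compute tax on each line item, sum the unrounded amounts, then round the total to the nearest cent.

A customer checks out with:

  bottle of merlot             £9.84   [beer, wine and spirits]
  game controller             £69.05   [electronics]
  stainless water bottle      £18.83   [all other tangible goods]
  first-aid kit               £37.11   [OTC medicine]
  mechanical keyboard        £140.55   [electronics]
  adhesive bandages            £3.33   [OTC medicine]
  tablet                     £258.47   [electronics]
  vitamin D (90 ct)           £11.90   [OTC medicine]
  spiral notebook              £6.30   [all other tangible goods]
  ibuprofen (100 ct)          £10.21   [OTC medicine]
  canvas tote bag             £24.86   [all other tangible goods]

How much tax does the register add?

Bottle of merlot £9.84: beer, wine and spirits → 7.25% → £0.7134
Game controller £69.05: electronics, under £75.00 → 2.75% → £1.898875
Stainless water bottle £18.83: all other tangible goods → 7.5% → £1.41225
First-aid kit £37.11: OTC medicine → 0% → £0.00
Mechanical keyboard £140.55: electronics, £75.00 or more → 7.5% → £10.54125
Adhesive bandages £3.33: OTC medicine → 0% → £0.00
Tablet £258.47: electronics, £75.00 or more → 7.5% → £19.38525
Vitamin D (90 ct) £11.90: OTC medicine → 0% → £0.00
Spiral notebook £6.30: all other tangible goods → 7.5% → £0.4725
Ibuprofen (100 ct) £10.21: OTC medicine → 0% → £0.00
Canvas tote bag £24.86: all other tangible goods → 7.5% → £1.8645
Unrounded tax sum = £36.288025 → £36.29

£36.29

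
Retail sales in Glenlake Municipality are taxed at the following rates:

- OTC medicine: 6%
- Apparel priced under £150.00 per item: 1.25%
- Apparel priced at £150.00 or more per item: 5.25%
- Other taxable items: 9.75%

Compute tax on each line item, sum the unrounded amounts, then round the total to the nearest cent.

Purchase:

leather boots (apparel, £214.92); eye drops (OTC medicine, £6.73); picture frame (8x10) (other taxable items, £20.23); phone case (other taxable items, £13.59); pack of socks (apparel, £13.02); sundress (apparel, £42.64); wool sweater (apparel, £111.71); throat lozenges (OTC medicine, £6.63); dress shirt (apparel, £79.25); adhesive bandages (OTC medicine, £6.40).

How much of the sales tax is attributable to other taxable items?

£3.30

Picture frame (8x10) £20.23: other taxable items → 9.75% → £1.972425
Phone case £13.59: other taxable items → 9.75% → £1.325025
Tax on other taxable items: unrounded sum = £3.29745 → £3.30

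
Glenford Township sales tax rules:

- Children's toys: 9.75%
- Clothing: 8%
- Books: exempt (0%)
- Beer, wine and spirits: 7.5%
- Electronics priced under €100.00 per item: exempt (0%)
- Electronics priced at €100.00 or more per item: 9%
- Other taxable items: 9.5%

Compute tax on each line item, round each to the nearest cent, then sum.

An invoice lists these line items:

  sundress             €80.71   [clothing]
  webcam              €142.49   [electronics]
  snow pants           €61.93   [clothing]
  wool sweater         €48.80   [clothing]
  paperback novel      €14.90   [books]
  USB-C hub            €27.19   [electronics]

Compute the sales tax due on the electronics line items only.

Webcam €142.49: electronics, €100.00 or more → 9% → €12.82
USB-C hub €27.19: electronics, under €100.00 → 0% → €0.00
Tax on electronics = €12.82 + €0.00 = €12.82

€12.82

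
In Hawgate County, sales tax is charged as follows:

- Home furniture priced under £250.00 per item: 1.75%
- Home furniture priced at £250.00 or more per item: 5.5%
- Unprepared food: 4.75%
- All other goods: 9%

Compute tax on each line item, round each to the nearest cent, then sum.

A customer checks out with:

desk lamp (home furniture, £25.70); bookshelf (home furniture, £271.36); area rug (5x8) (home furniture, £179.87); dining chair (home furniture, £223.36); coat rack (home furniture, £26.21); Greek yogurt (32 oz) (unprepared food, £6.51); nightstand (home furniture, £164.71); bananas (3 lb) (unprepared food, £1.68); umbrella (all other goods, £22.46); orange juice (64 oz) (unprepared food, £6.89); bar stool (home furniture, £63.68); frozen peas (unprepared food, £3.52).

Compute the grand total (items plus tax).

£1025.74

Desk lamp £25.70: home furniture, under £250.00 → 1.75% → £0.45
Bookshelf £271.36: home furniture, £250.00 or more → 5.5% → £14.92
Area rug (5x8) £179.87: home furniture, under £250.00 → 1.75% → £3.15
Dining chair £223.36: home furniture, under £250.00 → 1.75% → £3.91
Coat rack £26.21: home furniture, under £250.00 → 1.75% → £0.46
Greek yogurt (32 oz) £6.51: unprepared food → 4.75% → £0.31
Nightstand £164.71: home furniture, under £250.00 → 1.75% → £2.88
Bananas (3 lb) £1.68: unprepared food → 4.75% → £0.08
Umbrella £22.46: all other goods → 9% → £2.02
Orange juice (64 oz) £6.89: unprepared food → 4.75% → £0.33
Bar stool £63.68: home furniture, under £250.00 → 1.75% → £1.11
Frozen peas £3.52: unprepared food → 4.75% → £0.17
Subtotal = £995.95; tax = £29.79; total due = £1025.74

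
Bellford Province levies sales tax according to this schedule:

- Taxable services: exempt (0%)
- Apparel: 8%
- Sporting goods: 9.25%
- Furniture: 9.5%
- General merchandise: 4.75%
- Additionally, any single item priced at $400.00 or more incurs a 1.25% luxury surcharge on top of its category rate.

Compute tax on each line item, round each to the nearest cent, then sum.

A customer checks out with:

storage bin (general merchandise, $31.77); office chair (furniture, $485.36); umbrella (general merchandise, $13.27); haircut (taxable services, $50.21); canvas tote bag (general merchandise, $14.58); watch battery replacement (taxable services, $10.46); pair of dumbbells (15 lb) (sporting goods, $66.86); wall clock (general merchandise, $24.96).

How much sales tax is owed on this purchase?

Storage bin $31.77: general merchandise → 4.75% → $1.51
Office chair $485.36: furniture → 9.5% + 1.25% surcharge = 10.75% → $52.18
Umbrella $13.27: general merchandise → 4.75% → $0.63
Haircut $50.21: taxable services → 0% → $0.00
Canvas tote bag $14.58: general merchandise → 4.75% → $0.69
Watch battery replacement $10.46: taxable services → 0% → $0.00
Pair of dumbbells (15 lb) $66.86: sporting goods → 9.25% → $6.18
Wall clock $24.96: general merchandise → 4.75% → $1.19
Total tax = $1.51 + $52.18 + $0.63 + $0.69 + $6.18 + $1.19 = $62.38

$62.38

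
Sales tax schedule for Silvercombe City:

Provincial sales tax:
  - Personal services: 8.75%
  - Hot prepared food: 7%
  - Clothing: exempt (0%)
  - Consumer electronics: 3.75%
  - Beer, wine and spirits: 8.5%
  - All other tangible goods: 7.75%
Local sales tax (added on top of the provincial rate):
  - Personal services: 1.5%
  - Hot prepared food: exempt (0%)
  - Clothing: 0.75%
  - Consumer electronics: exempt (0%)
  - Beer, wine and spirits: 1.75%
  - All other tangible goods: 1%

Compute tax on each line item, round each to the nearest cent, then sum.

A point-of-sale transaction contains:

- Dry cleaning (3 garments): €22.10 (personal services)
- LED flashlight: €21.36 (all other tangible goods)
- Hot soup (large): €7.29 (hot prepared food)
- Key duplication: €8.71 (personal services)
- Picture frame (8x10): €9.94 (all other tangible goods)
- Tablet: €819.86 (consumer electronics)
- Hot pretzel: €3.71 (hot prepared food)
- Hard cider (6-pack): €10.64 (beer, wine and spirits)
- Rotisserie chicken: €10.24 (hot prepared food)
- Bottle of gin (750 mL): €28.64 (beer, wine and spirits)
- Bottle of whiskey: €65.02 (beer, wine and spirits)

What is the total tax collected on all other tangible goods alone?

LED flashlight €21.36: all other tangible goods → 7.75% + 1% local = 8.75% → €1.87
Picture frame (8x10) €9.94: all other tangible goods → 7.75% + 1% local = 8.75% → €0.87
Tax on all other tangible goods = €1.87 + €0.87 = €2.74

€2.74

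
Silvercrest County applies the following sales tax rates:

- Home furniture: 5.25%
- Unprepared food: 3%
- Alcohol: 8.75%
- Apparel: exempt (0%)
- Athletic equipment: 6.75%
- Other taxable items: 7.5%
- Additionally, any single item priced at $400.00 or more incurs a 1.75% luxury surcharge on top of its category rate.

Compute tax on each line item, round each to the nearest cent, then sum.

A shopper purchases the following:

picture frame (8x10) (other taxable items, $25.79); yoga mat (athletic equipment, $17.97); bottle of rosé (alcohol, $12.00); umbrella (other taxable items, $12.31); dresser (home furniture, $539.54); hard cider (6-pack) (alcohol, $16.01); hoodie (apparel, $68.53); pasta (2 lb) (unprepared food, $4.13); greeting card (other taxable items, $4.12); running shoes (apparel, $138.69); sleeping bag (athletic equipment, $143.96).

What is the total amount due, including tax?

Picture frame (8x10) $25.79: other taxable items → 7.5% → $1.93
Yoga mat $17.97: athletic equipment → 6.75% → $1.21
Bottle of rosé $12.00: alcohol → 8.75% → $1.05
Umbrella $12.31: other taxable items → 7.5% → $0.92
Dresser $539.54: home furniture → 5.25% + 1.75% surcharge = 7% → $37.77
Hard cider (6-pack) $16.01: alcohol → 8.75% → $1.40
Hoodie $68.53: apparel → 0% → $0.00
Pasta (2 lb) $4.13: unprepared food → 3% → $0.12
Greeting card $4.12: other taxable items → 7.5% → $0.31
Running shoes $138.69: apparel → 0% → $0.00
Sleeping bag $143.96: athletic equipment → 6.75% → $9.72
Subtotal = $983.05; tax = $54.43; total due = $1037.48

$1037.48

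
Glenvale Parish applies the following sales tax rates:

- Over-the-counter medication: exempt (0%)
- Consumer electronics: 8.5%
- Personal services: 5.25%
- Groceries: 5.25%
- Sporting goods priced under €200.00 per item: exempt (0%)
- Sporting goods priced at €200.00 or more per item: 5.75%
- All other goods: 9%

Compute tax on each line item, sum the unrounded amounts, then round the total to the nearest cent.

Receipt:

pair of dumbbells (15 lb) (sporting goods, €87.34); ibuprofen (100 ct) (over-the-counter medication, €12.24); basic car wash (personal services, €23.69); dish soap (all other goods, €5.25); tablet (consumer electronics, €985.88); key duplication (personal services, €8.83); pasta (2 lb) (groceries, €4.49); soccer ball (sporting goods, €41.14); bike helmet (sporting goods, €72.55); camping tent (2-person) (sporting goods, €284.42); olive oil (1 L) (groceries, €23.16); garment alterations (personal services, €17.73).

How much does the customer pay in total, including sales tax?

Pair of dumbbells (15 lb) €87.34: sporting goods, under €200.00 → 0% → €0.00
Ibuprofen (100 ct) €12.24: over-the-counter medication → 0% → €0.00
Basic car wash €23.69: personal services → 5.25% → €1.243725
Dish soap €5.25: all other goods → 9% → €0.4725
Tablet €985.88: consumer electronics → 8.5% → €83.7998
Key duplication €8.83: personal services → 5.25% → €0.463575
Pasta (2 lb) €4.49: groceries → 5.25% → €0.235725
Soccer ball €41.14: sporting goods, under €200.00 → 0% → €0.00
Bike helmet €72.55: sporting goods, under €200.00 → 0% → €0.00
Camping tent (2-person) €284.42: sporting goods, €200.00 or more → 5.75% → €16.35415
Olive oil (1 L) €23.16: groceries → 5.25% → €1.2159
Garment alterations €17.73: personal services → 5.25% → €0.930825
Subtotal = €1566.72; unrounded tax = €104.7162 → €104.72; total due = €1671.44

€1671.44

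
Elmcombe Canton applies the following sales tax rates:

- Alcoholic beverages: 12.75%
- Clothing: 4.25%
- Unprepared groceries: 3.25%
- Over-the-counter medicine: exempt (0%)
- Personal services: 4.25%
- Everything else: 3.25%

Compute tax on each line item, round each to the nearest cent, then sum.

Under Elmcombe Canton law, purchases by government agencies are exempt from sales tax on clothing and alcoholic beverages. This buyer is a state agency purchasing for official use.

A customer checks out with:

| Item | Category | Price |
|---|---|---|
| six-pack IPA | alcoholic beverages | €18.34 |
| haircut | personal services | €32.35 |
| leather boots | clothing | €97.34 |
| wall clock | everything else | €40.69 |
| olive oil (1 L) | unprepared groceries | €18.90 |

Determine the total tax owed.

Six-pack IPA €18.34: alcoholic beverages, buyer-exempt → 0% → €0.00
Haircut €32.35: personal services → 4.25% → €1.37
Leather boots €97.34: clothing, buyer-exempt → 0% → €0.00
Wall clock €40.69: everything else → 3.25% → €1.32
Olive oil (1 L) €18.90: unprepared groceries → 3.25% → €0.61
Total tax = €1.37 + €1.32 + €0.61 = €3.30

€3.30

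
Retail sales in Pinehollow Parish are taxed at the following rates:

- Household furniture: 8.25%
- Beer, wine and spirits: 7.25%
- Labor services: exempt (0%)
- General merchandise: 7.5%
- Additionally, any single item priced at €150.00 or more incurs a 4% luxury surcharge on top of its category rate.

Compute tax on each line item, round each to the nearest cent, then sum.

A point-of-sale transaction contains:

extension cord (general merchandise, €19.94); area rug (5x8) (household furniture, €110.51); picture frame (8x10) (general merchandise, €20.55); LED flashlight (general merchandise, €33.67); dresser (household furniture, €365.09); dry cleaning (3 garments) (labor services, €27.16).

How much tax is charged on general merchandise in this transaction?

Extension cord €19.94: general merchandise → 7.5% → €1.50
Picture frame (8x10) €20.55: general merchandise → 7.5% → €1.54
LED flashlight €33.67: general merchandise → 7.5% → €2.53
Tax on general merchandise = €1.50 + €1.54 + €2.53 = €5.57

€5.57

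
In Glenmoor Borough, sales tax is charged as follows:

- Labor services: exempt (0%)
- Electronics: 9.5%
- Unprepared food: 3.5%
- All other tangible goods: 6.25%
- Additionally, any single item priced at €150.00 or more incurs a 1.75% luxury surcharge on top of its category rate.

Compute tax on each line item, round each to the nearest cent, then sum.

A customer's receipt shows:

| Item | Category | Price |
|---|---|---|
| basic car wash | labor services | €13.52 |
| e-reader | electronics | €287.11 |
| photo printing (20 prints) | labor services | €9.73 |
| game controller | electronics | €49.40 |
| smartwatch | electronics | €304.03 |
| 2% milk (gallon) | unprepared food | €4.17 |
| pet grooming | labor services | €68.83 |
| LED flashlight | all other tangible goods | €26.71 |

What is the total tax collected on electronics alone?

E-reader €287.11: electronics → 9.5% + 1.75% surcharge = 11.25% → €32.30
Game controller €49.40: electronics → 9.5% → €4.69
Smartwatch €304.03: electronics → 9.5% + 1.75% surcharge = 11.25% → €34.20
Tax on electronics = €32.30 + €4.69 + €34.20 = €71.19

€71.19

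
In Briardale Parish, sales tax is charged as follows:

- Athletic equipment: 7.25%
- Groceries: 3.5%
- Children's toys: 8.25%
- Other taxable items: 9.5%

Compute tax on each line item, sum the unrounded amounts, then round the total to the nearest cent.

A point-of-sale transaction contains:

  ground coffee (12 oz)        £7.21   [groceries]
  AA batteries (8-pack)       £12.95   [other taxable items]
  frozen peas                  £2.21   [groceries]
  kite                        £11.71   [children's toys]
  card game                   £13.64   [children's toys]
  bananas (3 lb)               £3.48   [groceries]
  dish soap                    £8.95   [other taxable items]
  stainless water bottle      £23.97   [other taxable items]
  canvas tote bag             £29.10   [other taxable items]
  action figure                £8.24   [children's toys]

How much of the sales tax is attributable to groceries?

£0.45

Ground coffee (12 oz) £7.21: groceries → 3.5% → £0.25235
Frozen peas £2.21: groceries → 3.5% → £0.07735
Bananas (3 lb) £3.48: groceries → 3.5% → £0.1218
Tax on groceries: unrounded sum = £0.4515 → £0.45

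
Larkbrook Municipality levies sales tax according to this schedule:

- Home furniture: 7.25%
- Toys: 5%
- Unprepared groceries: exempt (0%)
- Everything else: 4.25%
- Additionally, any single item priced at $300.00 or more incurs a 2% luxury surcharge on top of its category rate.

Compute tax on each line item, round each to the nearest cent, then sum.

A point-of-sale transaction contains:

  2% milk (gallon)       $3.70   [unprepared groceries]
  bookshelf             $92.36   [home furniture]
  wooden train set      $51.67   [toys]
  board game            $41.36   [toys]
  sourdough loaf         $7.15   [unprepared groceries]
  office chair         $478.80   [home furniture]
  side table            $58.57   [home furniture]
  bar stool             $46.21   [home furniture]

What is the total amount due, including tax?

$843.06

2% milk (gallon) $3.70: unprepared groceries → 0% → $0.00
Bookshelf $92.36: home furniture → 7.25% → $6.70
Wooden train set $51.67: toys → 5% → $2.58
Board game $41.36: toys → 5% → $2.07
Sourdough loaf $7.15: unprepared groceries → 0% → $0.00
Office chair $478.80: home furniture → 7.25% + 2% surcharge = 9.25% → $44.29
Side table $58.57: home furniture → 7.25% → $4.25
Bar stool $46.21: home furniture → 7.25% → $3.35
Subtotal = $779.82; tax = $63.24; total due = $843.06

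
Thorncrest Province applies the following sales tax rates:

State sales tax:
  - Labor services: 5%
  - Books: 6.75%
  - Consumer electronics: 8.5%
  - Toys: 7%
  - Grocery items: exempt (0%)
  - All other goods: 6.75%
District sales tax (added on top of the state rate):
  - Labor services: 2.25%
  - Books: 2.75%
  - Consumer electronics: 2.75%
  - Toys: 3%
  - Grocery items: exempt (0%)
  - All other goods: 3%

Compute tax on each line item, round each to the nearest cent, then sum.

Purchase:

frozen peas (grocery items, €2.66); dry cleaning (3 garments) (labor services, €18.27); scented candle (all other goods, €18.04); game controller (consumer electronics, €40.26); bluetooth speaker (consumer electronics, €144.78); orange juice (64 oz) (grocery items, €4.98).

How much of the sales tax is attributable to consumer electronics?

€20.82

Game controller €40.26: consumer electronics → 8.5% + 2.75% district = 11.25% → €4.53
Bluetooth speaker €144.78: consumer electronics → 8.5% + 2.75% district = 11.25% → €16.29
Tax on consumer electronics = €4.53 + €16.29 = €20.82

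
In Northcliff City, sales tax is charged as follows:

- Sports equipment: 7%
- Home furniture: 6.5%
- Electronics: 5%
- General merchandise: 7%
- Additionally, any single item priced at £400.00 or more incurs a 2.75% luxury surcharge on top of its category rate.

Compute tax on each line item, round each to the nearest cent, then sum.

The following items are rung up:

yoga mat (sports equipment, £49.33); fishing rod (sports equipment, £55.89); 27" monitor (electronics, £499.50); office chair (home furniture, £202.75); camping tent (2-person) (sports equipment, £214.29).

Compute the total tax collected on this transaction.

£74.25

Yoga mat £49.33: sports equipment → 7% → £3.45
Fishing rod £55.89: sports equipment → 7% → £3.91
27" monitor £499.50: electronics → 5% + 2.75% surcharge = 7.75% → £38.71
Office chair £202.75: home furniture → 6.5% → £13.18
Camping tent (2-person) £214.29: sports equipment → 7% → £15.00
Total tax = £3.45 + £3.91 + £38.71 + £13.18 + £15.00 = £74.25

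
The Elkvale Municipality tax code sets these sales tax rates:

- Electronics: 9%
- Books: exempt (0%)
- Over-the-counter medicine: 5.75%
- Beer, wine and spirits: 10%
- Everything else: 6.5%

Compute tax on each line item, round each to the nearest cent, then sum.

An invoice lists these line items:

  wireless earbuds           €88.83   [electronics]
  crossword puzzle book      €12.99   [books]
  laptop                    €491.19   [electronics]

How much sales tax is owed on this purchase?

Wireless earbuds €88.83: electronics → 9% → €7.99
Crossword puzzle book €12.99: books → 0% → €0.00
Laptop €491.19: electronics → 9% → €44.21
Total tax = €7.99 + €44.21 = €52.20

€52.20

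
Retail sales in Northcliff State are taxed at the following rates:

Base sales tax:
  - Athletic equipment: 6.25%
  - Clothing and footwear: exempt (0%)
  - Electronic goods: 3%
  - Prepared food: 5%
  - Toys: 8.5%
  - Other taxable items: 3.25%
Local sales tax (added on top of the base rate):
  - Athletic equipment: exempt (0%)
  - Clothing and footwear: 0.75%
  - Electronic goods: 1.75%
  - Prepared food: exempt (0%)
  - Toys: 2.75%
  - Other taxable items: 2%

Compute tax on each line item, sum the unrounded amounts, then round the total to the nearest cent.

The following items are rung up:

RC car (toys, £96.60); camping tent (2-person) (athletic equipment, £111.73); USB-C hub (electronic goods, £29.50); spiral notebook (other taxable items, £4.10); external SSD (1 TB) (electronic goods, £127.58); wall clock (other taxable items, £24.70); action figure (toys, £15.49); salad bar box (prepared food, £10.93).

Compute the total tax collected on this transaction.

RC car £96.60: toys → 8.5% + 2.75% local = 11.25% → £10.8675
Camping tent (2-person) £111.73: athletic equipment → 6.25% + 0% local = 6.25% → £6.983125
USB-C hub £29.50: electronic goods → 3% + 1.75% local = 4.75% → £1.40125
Spiral notebook £4.10: other taxable items → 3.25% + 2% local = 5.25% → £0.21525
External SSD (1 TB) £127.58: electronic goods → 3% + 1.75% local = 4.75% → £6.06005
Wall clock £24.70: other taxable items → 3.25% + 2% local = 5.25% → £1.29675
Action figure £15.49: toys → 8.5% + 2.75% local = 11.25% → £1.742625
Salad bar box £10.93: prepared food → 5% + 0% local = 5% → £0.5465
Unrounded tax sum = £29.11305 → £29.11

£29.11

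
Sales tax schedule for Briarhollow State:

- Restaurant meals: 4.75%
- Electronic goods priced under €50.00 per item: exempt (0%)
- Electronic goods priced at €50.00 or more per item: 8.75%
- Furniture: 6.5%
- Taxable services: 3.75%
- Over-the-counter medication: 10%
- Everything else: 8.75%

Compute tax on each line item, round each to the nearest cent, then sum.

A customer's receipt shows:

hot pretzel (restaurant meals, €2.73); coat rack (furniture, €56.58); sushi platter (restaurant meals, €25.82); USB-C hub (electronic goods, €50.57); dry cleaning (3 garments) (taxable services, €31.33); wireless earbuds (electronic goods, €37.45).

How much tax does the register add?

€10.63

Hot pretzel €2.73: restaurant meals → 4.75% → €0.13
Coat rack €56.58: furniture → 6.5% → €3.68
Sushi platter €25.82: restaurant meals → 4.75% → €1.23
USB-C hub €50.57: electronic goods, €50.00 or more → 8.75% → €4.42
Dry cleaning (3 garments) €31.33: taxable services → 3.75% → €1.17
Wireless earbuds €37.45: electronic goods, under €50.00 → 0% → €0.00
Total tax = €0.13 + €3.68 + €1.23 + €4.42 + €1.17 = €10.63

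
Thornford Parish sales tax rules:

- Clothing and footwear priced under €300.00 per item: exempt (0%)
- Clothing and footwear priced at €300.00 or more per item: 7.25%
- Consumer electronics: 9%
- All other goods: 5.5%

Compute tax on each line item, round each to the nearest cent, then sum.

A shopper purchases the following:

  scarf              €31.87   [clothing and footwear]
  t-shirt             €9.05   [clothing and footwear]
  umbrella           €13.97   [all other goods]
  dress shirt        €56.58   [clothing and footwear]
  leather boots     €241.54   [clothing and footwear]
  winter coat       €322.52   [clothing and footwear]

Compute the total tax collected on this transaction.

€24.15

Scarf €31.87: clothing and footwear, under €300.00 → 0% → €0.00
T-shirt €9.05: clothing and footwear, under €300.00 → 0% → €0.00
Umbrella €13.97: all other goods → 5.5% → €0.77
Dress shirt €56.58: clothing and footwear, under €300.00 → 0% → €0.00
Leather boots €241.54: clothing and footwear, under €300.00 → 0% → €0.00
Winter coat €322.52: clothing and footwear, €300.00 or more → 7.25% → €23.38
Total tax = €0.77 + €23.38 = €24.15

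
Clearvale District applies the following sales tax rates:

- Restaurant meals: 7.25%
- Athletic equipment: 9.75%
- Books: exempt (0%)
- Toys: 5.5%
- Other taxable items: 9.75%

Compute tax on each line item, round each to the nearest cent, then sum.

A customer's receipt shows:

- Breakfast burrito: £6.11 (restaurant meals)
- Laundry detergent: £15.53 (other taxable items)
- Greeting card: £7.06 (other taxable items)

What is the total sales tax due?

£2.64

Breakfast burrito £6.11: restaurant meals → 7.25% → £0.44
Laundry detergent £15.53: other taxable items → 9.75% → £1.51
Greeting card £7.06: other taxable items → 9.75% → £0.69
Total tax = £0.44 + £1.51 + £0.69 = £2.64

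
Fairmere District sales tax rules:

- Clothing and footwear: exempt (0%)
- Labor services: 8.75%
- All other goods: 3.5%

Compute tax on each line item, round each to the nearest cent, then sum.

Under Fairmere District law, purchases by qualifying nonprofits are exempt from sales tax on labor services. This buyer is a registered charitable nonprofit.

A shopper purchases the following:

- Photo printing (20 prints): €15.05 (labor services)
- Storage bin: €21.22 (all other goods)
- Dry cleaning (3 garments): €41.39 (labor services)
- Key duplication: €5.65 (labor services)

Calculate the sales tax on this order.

€0.74

Photo printing (20 prints) €15.05: labor services, buyer-exempt → 0% → €0.00
Storage bin €21.22: all other goods → 3.5% → €0.74
Dry cleaning (3 garments) €41.39: labor services, buyer-exempt → 0% → €0.00
Key duplication €5.65: labor services, buyer-exempt → 0% → €0.00
Total tax = €0.74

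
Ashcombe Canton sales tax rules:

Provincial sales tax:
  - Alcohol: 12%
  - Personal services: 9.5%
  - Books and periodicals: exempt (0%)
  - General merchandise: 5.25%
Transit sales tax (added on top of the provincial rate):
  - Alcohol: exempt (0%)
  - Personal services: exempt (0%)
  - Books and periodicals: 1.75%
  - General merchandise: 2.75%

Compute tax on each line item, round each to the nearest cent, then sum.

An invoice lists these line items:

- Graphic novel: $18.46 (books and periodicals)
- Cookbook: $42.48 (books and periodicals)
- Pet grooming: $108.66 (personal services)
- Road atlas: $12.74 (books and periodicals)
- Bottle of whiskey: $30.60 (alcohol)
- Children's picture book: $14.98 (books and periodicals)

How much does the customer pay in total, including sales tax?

Graphic novel $18.46: books and periodicals → 0% + 1.75% transit = 1.75% → $0.32
Cookbook $42.48: books and periodicals → 0% + 1.75% transit = 1.75% → $0.74
Pet grooming $108.66: personal services → 9.5% + 0% transit = 9.5% → $10.32
Road atlas $12.74: books and periodicals → 0% + 1.75% transit = 1.75% → $0.22
Bottle of whiskey $30.60: alcohol → 12% + 0% transit = 12% → $3.67
Children's picture book $14.98: books and periodicals → 0% + 1.75% transit = 1.75% → $0.26
Subtotal = $227.92; tax = $15.53; total due = $243.45

$243.45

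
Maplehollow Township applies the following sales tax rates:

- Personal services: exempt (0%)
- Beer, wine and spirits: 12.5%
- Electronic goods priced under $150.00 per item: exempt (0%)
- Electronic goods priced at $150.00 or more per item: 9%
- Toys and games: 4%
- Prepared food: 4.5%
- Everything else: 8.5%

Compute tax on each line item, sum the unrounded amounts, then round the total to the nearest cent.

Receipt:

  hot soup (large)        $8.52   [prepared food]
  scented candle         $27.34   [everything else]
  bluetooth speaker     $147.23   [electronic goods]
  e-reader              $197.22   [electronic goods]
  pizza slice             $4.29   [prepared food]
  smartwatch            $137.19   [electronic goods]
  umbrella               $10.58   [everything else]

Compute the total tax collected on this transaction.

$21.55

Hot soup (large) $8.52: prepared food → 4.5% → $0.3834
Scented candle $27.34: everything else → 8.5% → $2.3239
Bluetooth speaker $147.23: electronic goods, under $150.00 → 0% → $0.00
E-reader $197.22: electronic goods, $150.00 or more → 9% → $17.7498
Pizza slice $4.29: prepared food → 4.5% → $0.19305
Smartwatch $137.19: electronic goods, under $150.00 → 0% → $0.00
Umbrella $10.58: everything else → 8.5% → $0.8993
Unrounded tax sum = $21.54945 → $21.55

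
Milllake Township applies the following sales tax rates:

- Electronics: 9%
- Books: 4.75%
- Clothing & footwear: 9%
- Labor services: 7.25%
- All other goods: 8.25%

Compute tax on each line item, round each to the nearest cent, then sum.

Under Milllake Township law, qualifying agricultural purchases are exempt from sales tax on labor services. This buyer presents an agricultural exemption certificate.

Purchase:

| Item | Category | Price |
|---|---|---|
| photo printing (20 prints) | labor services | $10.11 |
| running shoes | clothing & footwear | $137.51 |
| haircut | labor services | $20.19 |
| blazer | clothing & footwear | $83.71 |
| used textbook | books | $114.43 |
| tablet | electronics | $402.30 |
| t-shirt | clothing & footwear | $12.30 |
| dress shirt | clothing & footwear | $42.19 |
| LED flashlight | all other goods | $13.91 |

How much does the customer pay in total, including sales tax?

$904.27

Photo printing (20 prints) $10.11: labor services, buyer-exempt → 0% → $0.00
Running shoes $137.51: clothing & footwear → 9% → $12.38
Haircut $20.19: labor services, buyer-exempt → 0% → $0.00
Blazer $83.71: clothing & footwear → 9% → $7.53
Used textbook $114.43: books → 4.75% → $5.44
Tablet $402.30: electronics → 9% → $36.21
T-shirt $12.30: clothing & footwear → 9% → $1.11
Dress shirt $42.19: clothing & footwear → 9% → $3.80
LED flashlight $13.91: all other goods → 8.25% → $1.15
Subtotal = $836.65; tax = $67.62; total due = $904.27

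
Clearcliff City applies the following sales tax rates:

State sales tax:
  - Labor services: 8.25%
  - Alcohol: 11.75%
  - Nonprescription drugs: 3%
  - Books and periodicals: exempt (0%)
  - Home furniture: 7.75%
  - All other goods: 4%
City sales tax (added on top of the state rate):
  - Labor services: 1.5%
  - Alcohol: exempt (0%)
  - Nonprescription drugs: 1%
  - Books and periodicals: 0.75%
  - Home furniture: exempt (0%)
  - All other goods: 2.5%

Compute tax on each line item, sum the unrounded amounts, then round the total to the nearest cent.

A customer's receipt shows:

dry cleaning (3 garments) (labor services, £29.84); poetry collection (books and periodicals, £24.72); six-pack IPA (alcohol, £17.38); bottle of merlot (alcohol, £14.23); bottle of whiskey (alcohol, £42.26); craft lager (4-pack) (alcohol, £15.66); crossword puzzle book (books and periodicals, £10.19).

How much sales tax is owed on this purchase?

£13.69

Dry cleaning (3 garments) £29.84: labor services → 8.25% + 1.5% city = 9.75% → £2.9094
Poetry collection £24.72: books and periodicals → 0% + 0.75% city = 0.75% → £0.1854
Six-pack IPA £17.38: alcohol → 11.75% + 0% city = 11.75% → £2.04215
Bottle of merlot £14.23: alcohol → 11.75% + 0% city = 11.75% → £1.672025
Bottle of whiskey £42.26: alcohol → 11.75% + 0% city = 11.75% → £4.96555
Craft lager (4-pack) £15.66: alcohol → 11.75% + 0% city = 11.75% → £1.84005
Crossword puzzle book £10.19: books and periodicals → 0% + 0.75% city = 0.75% → £0.076425
Unrounded tax sum = £13.691 → £13.69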